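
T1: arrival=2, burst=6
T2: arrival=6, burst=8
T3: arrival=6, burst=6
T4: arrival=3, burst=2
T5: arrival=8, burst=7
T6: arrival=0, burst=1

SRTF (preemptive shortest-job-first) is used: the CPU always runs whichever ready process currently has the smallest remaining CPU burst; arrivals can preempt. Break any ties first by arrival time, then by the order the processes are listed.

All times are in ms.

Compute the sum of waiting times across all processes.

31

Gantt: | T6 0-1 | idle 1-2 | T1 2-3 | T4 3-5 | T1 5-10 | T3 10-16 | T5 16-23 | T2 23-31 |
Completion: T1=10  T2=31  T3=16  T4=5  T5=23  T6=1
Turnaround (C−A): T1=8  T2=25  T3=10  T4=2  T5=15  T6=1
Waiting = turnaround − burst: T1=2, T2=17, T3=4, T4=0, T5=8, T6=0
Total waiting = 2 + 17 + 4 + 0 + 8 + 0 = 31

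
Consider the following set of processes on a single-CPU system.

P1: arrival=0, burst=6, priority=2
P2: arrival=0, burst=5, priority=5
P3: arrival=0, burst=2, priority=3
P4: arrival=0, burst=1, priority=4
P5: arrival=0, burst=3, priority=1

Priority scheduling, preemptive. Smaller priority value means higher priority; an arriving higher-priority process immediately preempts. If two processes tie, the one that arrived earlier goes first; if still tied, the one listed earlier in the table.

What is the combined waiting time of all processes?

35

Schedule: | P5 0-3 | P1 3-9 | P3 9-11 | P4 11-12 | P2 12-17 |
Completion: P1=9  P2=17  P3=11  P4=12  P5=3
Turnaround (C−A): P1=9  P2=17  P3=11  P4=12  P5=3
Waiting = turnaround − burst: P1=3, P2=12, P3=9, P4=11, P5=0
Total waiting = 3 + 12 + 9 + 11 + 0 = 35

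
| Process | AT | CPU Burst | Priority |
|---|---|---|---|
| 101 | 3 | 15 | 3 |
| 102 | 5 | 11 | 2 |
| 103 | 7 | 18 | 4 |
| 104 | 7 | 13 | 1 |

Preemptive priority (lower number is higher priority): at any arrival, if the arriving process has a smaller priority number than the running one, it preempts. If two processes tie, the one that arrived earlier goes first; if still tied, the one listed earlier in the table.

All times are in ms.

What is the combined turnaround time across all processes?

Schedule: | idle 0-3 | 101 3-5 | 102 5-7 | 104 7-20 | 102 20-29 | 101 29-42 | 103 42-60 |
Completion: 101=42  102=29  103=60  104=20
Turnaround = completion − arrival: 101=39, 102=24, 103=53, 104=13
Total turnaround = 39 + 24 + 53 + 13 = 129

129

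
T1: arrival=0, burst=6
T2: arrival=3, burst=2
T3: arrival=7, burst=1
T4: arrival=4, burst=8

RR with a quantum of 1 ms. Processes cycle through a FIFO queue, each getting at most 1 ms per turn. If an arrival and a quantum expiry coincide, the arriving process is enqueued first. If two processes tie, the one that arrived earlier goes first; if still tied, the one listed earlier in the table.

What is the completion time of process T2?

7

Schedule: | T1 0-3 | T2 3-4 | T1 4-5 | T4 5-6 | T2 6-7 | T1 7-8 | T4 8-9 | T3 9-10 | T1 10-11 | T4 11-17 |
Completion: T1=11  T2=7  T3=10  T4=17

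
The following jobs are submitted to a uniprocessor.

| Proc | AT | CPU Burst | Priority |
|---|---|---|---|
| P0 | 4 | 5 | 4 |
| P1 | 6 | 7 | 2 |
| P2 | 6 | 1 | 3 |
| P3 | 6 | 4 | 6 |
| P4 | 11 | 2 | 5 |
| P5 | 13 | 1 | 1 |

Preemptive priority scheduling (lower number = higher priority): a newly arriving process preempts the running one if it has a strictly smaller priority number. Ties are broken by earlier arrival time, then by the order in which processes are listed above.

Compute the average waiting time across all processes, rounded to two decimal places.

Gantt: | idle 0-4 | P0 4-6 | P1 6-13 | P5 13-14 | P2 14-15 | P0 15-18 | P4 18-20 | P3 20-24 |
Completion: P0=18  P1=13  P2=15  P3=24  P4=20  P5=14
Waiting times: P0=9, P1=0, P2=8, P3=14, P4=7, P5=0
Average waiting = (9+0+8+14+7+0) / 6 = 38/6 = 6.33

6.33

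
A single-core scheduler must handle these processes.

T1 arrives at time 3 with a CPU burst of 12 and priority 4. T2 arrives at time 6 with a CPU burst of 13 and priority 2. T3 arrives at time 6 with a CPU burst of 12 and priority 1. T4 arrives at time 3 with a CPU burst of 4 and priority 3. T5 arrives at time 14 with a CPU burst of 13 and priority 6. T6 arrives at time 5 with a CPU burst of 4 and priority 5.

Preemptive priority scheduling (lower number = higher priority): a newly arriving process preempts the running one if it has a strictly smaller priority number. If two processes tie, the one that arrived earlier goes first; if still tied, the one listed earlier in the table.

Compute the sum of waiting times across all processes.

Gantt: | idle 0-3 | T4 3-6 | T3 6-18 | T2 18-31 | T4 31-32 | T1 32-44 | T6 44-48 | T5 48-61 |
Completion: T1=44  T2=31  T3=18  T4=32  T5=61  T6=48
Waiting = turnaround − burst: T1=29, T2=12, T3=0, T4=25, T5=34, T6=39
Total waiting = 29 + 12 + 0 + 25 + 34 + 39 = 139

139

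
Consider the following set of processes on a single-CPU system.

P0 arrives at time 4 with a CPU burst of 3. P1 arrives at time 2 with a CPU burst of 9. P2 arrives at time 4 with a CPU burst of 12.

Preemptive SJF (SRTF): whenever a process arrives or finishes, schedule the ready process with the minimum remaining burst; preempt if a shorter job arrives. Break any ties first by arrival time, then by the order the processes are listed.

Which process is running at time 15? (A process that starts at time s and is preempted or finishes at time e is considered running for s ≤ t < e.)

Timeline: | idle 0-2 | P1 2-4 | P0 4-7 | P1 7-14 | P2 14-26 |
Completion: P0=7  P1=14  P2=26
Turnaround (C−A): P0=3  P1=12  P2=22

P2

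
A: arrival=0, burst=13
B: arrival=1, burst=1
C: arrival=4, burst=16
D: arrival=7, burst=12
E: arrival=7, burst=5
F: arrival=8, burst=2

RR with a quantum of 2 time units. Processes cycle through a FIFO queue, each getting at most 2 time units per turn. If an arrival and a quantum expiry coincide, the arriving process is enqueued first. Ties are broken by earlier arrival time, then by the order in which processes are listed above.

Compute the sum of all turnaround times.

Schedule: | A 0-2 | B 2-3 | A 3-5 | C 5-7 | A 7-9 | D 9-11 | E 11-13 | C 13-15 | F 15-17 | A 17-19 | D 19-21 | E 21-23 | C 23-25 | A 25-27 | D 27-29 | E 29-30 | C 30-32 | A 32-34 | D 34-36 | C 36-38 | A 38-39 | D 39-41 | C 41-43 | D 43-45 | C 45-49 |
Completion: A=39  B=3  C=49  D=45  E=30  F=17
Turnaround = completion − arrival: A=39, B=2, C=45, D=38, E=23, F=9
Total turnaround = 39 + 2 + 45 + 38 + 23 + 9 = 156

156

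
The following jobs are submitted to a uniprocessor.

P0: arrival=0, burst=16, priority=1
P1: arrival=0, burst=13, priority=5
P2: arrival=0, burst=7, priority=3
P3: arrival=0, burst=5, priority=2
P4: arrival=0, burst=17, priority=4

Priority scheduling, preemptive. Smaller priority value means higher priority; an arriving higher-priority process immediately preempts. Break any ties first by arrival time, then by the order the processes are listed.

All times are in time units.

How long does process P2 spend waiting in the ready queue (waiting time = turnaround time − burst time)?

Schedule: | P0 0-16 | P3 16-21 | P2 21-28 | P4 28-45 | P1 45-58 |
Completion: P0=16  P1=58  P2=28  P3=21  P4=45
Waiting(P2) = turnaround − burst = 28 − 7 = 21

21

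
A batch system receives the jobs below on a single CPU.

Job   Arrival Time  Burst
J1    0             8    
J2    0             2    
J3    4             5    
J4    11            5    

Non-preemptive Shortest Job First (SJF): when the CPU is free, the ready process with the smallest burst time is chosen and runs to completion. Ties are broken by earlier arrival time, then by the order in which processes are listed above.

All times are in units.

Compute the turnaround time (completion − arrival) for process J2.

Timeline: | J2 0-2 | J1 2-10 | J3 10-15 | J4 15-20 |
Completion: J1=10  J2=2  J3=15  J4=20
Turnaround (C−A): J1=10  J2=2  J3=11  J4=9
Turnaround(J2) = completion − arrival = 2 − 0 = 2

2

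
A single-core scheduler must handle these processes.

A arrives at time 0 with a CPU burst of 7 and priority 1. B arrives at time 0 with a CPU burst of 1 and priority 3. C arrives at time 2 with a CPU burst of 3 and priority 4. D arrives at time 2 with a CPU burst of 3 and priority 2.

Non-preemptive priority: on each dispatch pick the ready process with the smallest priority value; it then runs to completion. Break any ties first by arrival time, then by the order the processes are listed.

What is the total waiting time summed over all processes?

Schedule: | A 0-7 | D 7-10 | B 10-11 | C 11-14 |
Completion: A=7  B=11  C=14  D=10
Turnaround (C−A): A=7  B=11  C=12  D=8
Waiting = turnaround − burst: A=0, B=10, C=9, D=5
Total waiting = 0 + 10 + 9 + 5 = 24

24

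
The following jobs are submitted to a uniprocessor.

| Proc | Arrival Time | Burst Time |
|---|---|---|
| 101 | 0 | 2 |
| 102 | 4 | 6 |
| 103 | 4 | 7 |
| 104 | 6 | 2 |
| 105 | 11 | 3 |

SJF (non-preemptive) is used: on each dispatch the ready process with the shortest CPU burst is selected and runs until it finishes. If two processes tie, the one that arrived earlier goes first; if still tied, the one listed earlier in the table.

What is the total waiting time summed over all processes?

16

Schedule: | 101 0-2 | idle 2-4 | 102 4-10 | 104 10-12 | 105 12-15 | 103 15-22 |
Completion: 101=2  102=10  103=22  104=12  105=15
Turnaround (C−A): 101=2  102=6  103=18  104=6  105=4
Waiting = turnaround − burst: 101=0, 102=0, 103=11, 104=4, 105=1
Total waiting = 0 + 0 + 11 + 4 + 1 = 16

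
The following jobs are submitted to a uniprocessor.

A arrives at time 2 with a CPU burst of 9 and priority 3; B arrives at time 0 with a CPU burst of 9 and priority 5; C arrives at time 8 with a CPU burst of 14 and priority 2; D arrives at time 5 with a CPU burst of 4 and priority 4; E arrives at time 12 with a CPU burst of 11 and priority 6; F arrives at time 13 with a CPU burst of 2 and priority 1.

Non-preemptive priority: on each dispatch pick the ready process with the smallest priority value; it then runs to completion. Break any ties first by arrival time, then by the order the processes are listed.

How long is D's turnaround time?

33

Schedule: | B 0-9 | C 9-23 | F 23-25 | A 25-34 | D 34-38 | E 38-49 |
Completion: A=34  B=9  C=23  D=38  E=49  F=25
Turnaround(D) = completion − arrival = 38 − 5 = 33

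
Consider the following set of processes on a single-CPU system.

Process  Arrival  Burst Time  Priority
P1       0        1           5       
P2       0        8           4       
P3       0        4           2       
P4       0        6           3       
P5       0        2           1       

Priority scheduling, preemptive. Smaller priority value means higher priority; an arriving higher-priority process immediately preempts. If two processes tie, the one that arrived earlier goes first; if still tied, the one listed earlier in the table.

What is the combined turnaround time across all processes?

61

Gantt: | P5 0-2 | P3 2-6 | P4 6-12 | P2 12-20 | P1 20-21 |
Completion: P1=21  P2=20  P3=6  P4=12  P5=2
Turnaround (C−A): P1=21  P2=20  P3=6  P4=12  P5=2
Turnaround = completion − arrival: P1=21, P2=20, P3=6, P4=12, P5=2
Total turnaround = 21 + 20 + 6 + 12 + 2 = 61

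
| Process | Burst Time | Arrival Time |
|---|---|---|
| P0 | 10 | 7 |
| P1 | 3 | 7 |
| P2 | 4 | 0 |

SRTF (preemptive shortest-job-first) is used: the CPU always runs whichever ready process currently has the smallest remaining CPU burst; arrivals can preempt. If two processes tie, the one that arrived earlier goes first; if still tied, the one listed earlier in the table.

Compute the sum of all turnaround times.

20

Timeline: | P2 0-4 | idle 4-7 | P1 7-10 | P0 10-20 |
Completion: P0=20  P1=10  P2=4
Turnaround = completion − arrival: P0=13, P1=3, P2=4
Total turnaround = 13 + 3 + 4 = 20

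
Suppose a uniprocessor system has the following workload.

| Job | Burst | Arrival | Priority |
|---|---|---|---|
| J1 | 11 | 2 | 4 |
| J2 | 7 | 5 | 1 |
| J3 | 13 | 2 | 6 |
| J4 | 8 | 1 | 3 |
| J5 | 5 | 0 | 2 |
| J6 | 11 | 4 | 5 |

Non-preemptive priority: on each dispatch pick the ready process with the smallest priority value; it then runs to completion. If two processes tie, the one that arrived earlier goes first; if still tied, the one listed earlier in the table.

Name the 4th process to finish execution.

J1

Timeline: | J5 0-5 | J2 5-12 | J4 12-20 | J1 20-31 | J6 31-42 | J3 42-55 |
Completion: J1=31  J2=12  J3=55  J4=20  J5=5  J6=42
Turnaround (C−A): J1=29  J2=7  J3=53  J4=19  J5=5  J6=38
Finish order: J5 → J2 → J4 → J1 → J6 → J3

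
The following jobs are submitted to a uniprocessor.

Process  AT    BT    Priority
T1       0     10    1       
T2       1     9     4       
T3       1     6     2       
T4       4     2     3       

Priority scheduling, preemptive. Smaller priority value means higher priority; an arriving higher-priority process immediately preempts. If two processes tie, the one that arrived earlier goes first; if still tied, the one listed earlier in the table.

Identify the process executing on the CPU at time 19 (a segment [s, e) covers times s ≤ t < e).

Gantt: | T1 0-10 | T3 10-16 | T4 16-18 | T2 18-27 |
Completion: T1=10  T2=27  T3=16  T4=18
Turnaround (C−A): T1=10  T2=26  T3=15  T4=14

T2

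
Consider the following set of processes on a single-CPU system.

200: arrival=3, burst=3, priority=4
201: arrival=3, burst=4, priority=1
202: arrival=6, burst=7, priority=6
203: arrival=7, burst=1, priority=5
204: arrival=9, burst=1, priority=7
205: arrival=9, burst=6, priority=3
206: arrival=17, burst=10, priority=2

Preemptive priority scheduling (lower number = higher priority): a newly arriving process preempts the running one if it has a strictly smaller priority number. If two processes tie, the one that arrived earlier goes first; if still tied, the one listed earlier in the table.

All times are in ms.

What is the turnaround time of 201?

4

Timeline: | idle 0-3 | 201 3-7 | 200 7-9 | 205 9-15 | 200 15-16 | 203 16-17 | 206 17-27 | 202 27-34 | 204 34-35 |
Completion: 200=16  201=7  202=34  203=17  204=35  205=15  206=27
Turnaround(201) = completion − arrival = 7 − 3 = 4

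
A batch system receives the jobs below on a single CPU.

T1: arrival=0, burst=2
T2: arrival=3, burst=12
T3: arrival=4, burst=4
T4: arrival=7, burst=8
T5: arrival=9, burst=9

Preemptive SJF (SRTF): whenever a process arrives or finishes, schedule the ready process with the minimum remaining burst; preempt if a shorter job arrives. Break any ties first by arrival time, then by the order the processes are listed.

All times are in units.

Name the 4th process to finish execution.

T5

Gantt: | T1 0-2 | idle 2-3 | T2 3-4 | T3 4-8 | T4 8-16 | T5 16-25 | T2 25-36 |
Completion: T1=2  T2=36  T3=8  T4=16  T5=25
Turnaround (C−A): T1=2  T2=33  T3=4  T4=9  T5=16
Finish order: T1 → T3 → T4 → T5 → T2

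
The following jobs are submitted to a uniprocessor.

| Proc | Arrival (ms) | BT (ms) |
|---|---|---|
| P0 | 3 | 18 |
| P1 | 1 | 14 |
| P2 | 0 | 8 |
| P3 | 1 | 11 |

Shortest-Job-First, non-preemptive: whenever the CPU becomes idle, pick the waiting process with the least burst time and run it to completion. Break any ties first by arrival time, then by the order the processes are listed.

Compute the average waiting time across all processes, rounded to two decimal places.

13.75

Timeline: | P2 0-8 | P3 8-19 | P1 19-33 | P0 33-51 |
Completion: P0=51  P1=33  P2=8  P3=19
Turnaround (C−A): P0=48  P1=32  P2=8  P3=18
Waiting times: P0=30, P1=18, P2=0, P3=7
Average waiting = (30+18+0+7) / 4 = 55/4 = 13.75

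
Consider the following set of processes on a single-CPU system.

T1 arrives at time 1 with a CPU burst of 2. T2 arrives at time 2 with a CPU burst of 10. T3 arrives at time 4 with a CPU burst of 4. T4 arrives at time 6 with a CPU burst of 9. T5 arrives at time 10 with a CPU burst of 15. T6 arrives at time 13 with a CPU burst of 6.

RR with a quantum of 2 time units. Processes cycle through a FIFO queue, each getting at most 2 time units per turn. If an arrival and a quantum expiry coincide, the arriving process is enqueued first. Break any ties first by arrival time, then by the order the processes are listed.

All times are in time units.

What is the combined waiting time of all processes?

89

Schedule: | idle 0-1 | T1 1-3 | T2 3-5 | T3 5-7 | T2 7-9 | T4 9-11 | T3 11-13 | T2 13-15 | T5 15-17 | T4 17-19 | T6 19-21 | T2 21-23 | T5 23-25 | T4 25-27 | T6 27-29 | T2 29-31 | T5 31-33 | T4 33-35 | T6 35-37 | T5 37-39 | T4 39-40 | T5 40-47 |
Completion: T1=3  T2=31  T3=13  T4=40  T5=47  T6=37
Turnaround (C−A): T1=2  T2=29  T3=9  T4=34  T5=37  T6=24
Waiting = turnaround − burst: T1=0, T2=19, T3=5, T4=25, T5=22, T6=18
Total waiting = 0 + 19 + 5 + 25 + 22 + 18 = 89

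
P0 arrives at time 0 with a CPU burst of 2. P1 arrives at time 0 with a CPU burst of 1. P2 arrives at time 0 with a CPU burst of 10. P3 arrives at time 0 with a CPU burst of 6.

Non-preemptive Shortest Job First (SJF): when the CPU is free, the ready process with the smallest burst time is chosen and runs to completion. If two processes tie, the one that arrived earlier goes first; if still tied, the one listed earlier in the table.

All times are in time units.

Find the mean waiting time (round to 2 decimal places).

3.25

Schedule: | P1 0-1 | P0 1-3 | P3 3-9 | P2 9-19 |
Completion: P0=3  P1=1  P2=19  P3=9
Waiting times: P0=1, P1=0, P2=9, P3=3
Average waiting = (1+0+9+3) / 4 = 13/4 = 3.25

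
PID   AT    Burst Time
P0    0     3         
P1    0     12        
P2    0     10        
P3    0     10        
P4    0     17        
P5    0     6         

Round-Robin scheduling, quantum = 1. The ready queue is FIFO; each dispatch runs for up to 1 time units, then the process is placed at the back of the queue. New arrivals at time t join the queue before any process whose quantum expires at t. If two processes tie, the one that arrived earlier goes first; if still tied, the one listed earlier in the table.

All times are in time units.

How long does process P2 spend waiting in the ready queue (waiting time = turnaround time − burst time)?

37

Schedule: | P0 0-1 | P1 1-2 | P2 2-3 | P3 3-4 | P4 4-5 | P5 5-6 | P0 6-7 | P1 7-8 | P2 8-9 | P3 9-10 | P4 10-11 | P5 11-12 | P0 12-13 | P1 13-14 | P2 14-15 | P3 15-16 | P4 16-17 | P5 17-18 | P1 18-19 | P2 19-20 | P3 20-21 | P4 21-22 | P5 22-23 | P1 23-24 | P2 24-25 | P3 25-26 | P4 26-27 | P5 27-28 | P1 28-29 | P2 29-30 | P3 30-31 | P4 31-32 | P5 32-33 | P1 33-34 | P2 34-35 | P3 35-36 | P4 36-37 | P1 37-38 | P2 38-39 | P3 39-40 | P4 40-41 | P1 41-42 | P2 42-43 | P3 43-44 | P4 44-45 | P1 45-46 | P2 46-47 | P3 47-48 | P4 48-49 | P1 49-50 | P4 50-51 | P1 51-52 | P4 52-58 |
Completion: P0=13  P1=52  P2=47  P3=48  P4=58  P5=33
Waiting(P2) = turnaround − burst = 47 − 10 = 37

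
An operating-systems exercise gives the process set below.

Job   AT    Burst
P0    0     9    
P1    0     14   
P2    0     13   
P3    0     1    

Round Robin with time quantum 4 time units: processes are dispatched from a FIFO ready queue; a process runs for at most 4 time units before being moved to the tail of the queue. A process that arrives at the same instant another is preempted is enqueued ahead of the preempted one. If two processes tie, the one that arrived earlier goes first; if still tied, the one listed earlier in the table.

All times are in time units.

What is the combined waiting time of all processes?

75

Schedule: | P0 0-4 | P1 4-8 | P2 8-12 | P3 12-13 | P0 13-17 | P1 17-21 | P2 21-25 | P0 25-26 | P1 26-30 | P2 30-34 | P1 34-36 | P2 36-37 |
Completion: P0=26  P1=36  P2=37  P3=13
Turnaround (C−A): P0=26  P1=36  P2=37  P3=13
Waiting = turnaround − burst: P0=17, P1=22, P2=24, P3=12
Total waiting = 17 + 22 + 24 + 12 = 75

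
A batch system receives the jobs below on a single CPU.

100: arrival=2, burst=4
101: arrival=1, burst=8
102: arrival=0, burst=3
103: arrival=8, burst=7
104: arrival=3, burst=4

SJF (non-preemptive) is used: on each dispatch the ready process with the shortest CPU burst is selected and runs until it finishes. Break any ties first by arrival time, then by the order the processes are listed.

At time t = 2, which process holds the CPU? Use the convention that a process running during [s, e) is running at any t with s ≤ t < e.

Gantt: | 102 0-3 | 100 3-7 | 104 7-11 | 103 11-18 | 101 18-26 |
Completion: 100=7  101=26  102=3  103=18  104=11
Turnaround (C−A): 100=5  101=25  102=3  103=10  104=8

102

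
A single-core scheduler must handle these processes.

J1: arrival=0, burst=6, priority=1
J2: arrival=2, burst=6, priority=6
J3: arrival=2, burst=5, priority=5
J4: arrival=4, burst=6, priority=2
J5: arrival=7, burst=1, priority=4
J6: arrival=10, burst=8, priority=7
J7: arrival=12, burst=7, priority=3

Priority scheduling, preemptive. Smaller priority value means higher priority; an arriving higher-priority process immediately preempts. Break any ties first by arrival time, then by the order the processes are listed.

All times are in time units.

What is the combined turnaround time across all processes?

115

Gantt: | J1 0-6 | J4 6-12 | J7 12-19 | J5 19-20 | J3 20-25 | J2 25-31 | J6 31-39 |
Completion: J1=6  J2=31  J3=25  J4=12  J5=20  J6=39  J7=19
Turnaround = completion − arrival: J1=6, J2=29, J3=23, J4=8, J5=13, J6=29, J7=7
Total turnaround = 6 + 29 + 23 + 8 + 13 + 29 + 7 = 115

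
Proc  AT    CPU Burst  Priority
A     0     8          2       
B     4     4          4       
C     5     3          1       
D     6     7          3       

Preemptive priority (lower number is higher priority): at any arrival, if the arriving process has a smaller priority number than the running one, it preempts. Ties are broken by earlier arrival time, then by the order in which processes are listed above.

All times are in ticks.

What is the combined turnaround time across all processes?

44

Gantt: | A 0-5 | C 5-8 | A 8-11 | D 11-18 | B 18-22 |
Completion: A=11  B=22  C=8  D=18
Turnaround (C−A): A=11  B=18  C=3  D=12
Turnaround = completion − arrival: A=11, B=18, C=3, D=12
Total turnaround = 11 + 18 + 3 + 12 = 44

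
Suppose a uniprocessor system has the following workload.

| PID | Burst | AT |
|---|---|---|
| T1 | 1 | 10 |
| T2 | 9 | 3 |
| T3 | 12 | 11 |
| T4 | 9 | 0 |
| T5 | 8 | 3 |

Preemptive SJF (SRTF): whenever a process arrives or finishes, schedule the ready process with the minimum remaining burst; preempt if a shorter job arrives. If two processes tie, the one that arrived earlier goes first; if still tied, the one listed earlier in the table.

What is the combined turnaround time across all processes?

77

Timeline: | T4 0-9 | T5 9-10 | T1 10-11 | T5 11-18 | T2 18-27 | T3 27-39 |
Completion: T1=11  T2=27  T3=39  T4=9  T5=18
Turnaround = completion − arrival: T1=1, T2=24, T3=28, T4=9, T5=15
Total turnaround = 1 + 24 + 28 + 9 + 15 = 77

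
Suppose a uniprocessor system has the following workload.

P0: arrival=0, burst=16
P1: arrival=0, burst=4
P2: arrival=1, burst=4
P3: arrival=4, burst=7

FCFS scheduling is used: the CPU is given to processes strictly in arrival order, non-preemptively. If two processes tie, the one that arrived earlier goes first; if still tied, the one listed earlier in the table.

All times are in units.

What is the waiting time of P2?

Timeline: | P0 0-16 | P1 16-20 | P2 20-24 | P3 24-31 |
Completion: P0=16  P1=20  P2=24  P3=31
Waiting(P2) = turnaround − burst = 23 − 4 = 19

19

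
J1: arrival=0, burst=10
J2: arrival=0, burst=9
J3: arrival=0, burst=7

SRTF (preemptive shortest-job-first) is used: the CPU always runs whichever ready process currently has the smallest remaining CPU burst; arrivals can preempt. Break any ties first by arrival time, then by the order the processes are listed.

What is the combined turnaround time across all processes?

49

Timeline: | J3 0-7 | J2 7-16 | J1 16-26 |
Completion: J1=26  J2=16  J3=7
Turnaround (C−A): J1=26  J2=16  J3=7
Turnaround = completion − arrival: J1=26, J2=16, J3=7
Total turnaround = 26 + 16 + 7 = 49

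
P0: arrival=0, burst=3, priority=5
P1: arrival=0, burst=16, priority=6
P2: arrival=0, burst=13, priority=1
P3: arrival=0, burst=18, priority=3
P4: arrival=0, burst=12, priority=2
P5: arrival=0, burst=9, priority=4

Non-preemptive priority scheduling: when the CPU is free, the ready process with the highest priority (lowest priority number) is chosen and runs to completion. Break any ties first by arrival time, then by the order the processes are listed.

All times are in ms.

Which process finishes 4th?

Timeline: | P2 0-13 | P4 13-25 | P3 25-43 | P5 43-52 | P0 52-55 | P1 55-71 |
Completion: P0=55  P1=71  P2=13  P3=43  P4=25  P5=52
Turnaround (C−A): P0=55  P1=71  P2=13  P3=43  P4=25  P5=52
Finish order: P2 → P4 → P3 → P5 → P0 → P1

P5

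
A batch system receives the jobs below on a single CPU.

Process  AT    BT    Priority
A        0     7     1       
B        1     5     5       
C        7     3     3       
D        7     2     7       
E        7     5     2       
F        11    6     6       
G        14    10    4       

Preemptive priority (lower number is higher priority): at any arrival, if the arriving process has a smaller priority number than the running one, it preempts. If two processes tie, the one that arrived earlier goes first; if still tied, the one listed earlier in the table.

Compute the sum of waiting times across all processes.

Gantt: | A 0-7 | E 7-12 | C 12-15 | G 15-25 | B 25-30 | F 30-36 | D 36-38 |
Completion: A=7  B=30  C=15  D=38  E=12  F=36  G=25
Turnaround (C−A): A=7  B=29  C=8  D=31  E=5  F=25  G=11
Waiting = turnaround − burst: A=0, B=24, C=5, D=29, E=0, F=19, G=1
Total waiting = 0 + 24 + 5 + 29 + 0 + 19 + 1 = 78

78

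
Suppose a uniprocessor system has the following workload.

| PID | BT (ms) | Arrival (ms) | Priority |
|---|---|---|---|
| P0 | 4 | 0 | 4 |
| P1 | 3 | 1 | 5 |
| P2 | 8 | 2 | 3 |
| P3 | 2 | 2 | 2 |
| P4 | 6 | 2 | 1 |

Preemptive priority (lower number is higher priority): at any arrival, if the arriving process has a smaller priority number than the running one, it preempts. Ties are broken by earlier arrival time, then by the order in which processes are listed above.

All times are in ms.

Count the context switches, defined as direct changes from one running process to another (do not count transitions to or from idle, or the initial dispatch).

Schedule: | P0 0-2 | P4 2-8 | P3 8-10 | P2 10-18 | P0 18-20 | P1 20-23 |
Completion: P0=20  P1=23  P2=18  P3=10  P4=8
Turnaround (C−A): P0=20  P1=22  P2=16  P3=8  P4=6

5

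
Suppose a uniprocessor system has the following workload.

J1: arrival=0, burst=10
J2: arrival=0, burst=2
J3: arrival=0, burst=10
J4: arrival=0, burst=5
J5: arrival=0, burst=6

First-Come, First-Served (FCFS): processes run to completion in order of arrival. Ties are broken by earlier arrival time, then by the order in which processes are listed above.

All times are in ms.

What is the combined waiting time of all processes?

71

Schedule: | J1 0-10 | J2 10-12 | J3 12-22 | J4 22-27 | J5 27-33 |
Completion: J1=10  J2=12  J3=22  J4=27  J5=33
Turnaround (C−A): J1=10  J2=12  J3=22  J4=27  J5=33
Waiting = turnaround − burst: J1=0, J2=10, J3=12, J4=22, J5=27
Total waiting = 0 + 10 + 12 + 22 + 27 = 71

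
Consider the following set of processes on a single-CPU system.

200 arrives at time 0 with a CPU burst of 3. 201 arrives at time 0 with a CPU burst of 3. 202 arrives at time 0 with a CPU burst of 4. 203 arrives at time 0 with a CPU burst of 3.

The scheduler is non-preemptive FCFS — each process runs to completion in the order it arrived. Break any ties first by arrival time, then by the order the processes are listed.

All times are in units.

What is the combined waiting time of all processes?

19

Gantt: | 200 0-3 | 201 3-6 | 202 6-10 | 203 10-13 |
Completion: 200=3  201=6  202=10  203=13
Waiting = turnaround − burst: 200=0, 201=3, 202=6, 203=10
Total waiting = 0 + 3 + 6 + 10 = 19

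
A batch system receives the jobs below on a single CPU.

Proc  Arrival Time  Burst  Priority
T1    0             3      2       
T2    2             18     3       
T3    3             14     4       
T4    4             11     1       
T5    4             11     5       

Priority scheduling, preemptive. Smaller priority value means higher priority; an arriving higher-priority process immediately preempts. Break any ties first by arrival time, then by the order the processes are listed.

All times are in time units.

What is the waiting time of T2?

12

Gantt: | T1 0-3 | T2 3-4 | T4 4-15 | T2 15-32 | T3 32-46 | T5 46-57 |
Completion: T1=3  T2=32  T3=46  T4=15  T5=57
Turnaround (C−A): T1=3  T2=30  T3=43  T4=11  T5=53
Waiting(T2) = turnaround − burst = 30 − 18 = 12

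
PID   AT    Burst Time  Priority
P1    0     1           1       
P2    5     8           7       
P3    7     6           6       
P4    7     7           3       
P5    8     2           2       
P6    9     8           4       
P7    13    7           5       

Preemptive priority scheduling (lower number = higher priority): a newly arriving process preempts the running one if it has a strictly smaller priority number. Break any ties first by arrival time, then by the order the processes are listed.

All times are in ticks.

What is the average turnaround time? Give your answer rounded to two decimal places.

16.14

Schedule: | P1 0-1 | idle 1-5 | P2 5-7 | P4 7-8 | P5 8-10 | P4 10-16 | P6 16-24 | P7 24-31 | P3 31-37 | P2 37-43 |
Completion: P1=1  P2=43  P3=37  P4=16  P5=10  P6=24  P7=31
Turnaround (C−A): P1=1  P2=38  P3=30  P4=9  P5=2  P6=15  P7=18
Turnaround times: P1=1, P2=38, P3=30, P4=9, P5=2, P6=15, P7=18
Average turnaround = (1+38+30+9+2+15+18) / 7 = 113/7 = 16.14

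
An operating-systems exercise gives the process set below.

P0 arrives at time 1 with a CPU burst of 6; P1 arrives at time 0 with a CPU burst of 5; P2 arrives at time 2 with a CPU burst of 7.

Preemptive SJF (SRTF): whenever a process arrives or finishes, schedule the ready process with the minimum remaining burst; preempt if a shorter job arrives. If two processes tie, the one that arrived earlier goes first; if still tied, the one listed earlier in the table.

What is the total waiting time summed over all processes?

Timeline: | P1 0-5 | P0 5-11 | P2 11-18 |
Completion: P0=11  P1=5  P2=18
Turnaround (C−A): P0=10  P1=5  P2=16
Waiting = turnaround − burst: P0=4, P1=0, P2=9
Total waiting = 4 + 0 + 9 = 13

13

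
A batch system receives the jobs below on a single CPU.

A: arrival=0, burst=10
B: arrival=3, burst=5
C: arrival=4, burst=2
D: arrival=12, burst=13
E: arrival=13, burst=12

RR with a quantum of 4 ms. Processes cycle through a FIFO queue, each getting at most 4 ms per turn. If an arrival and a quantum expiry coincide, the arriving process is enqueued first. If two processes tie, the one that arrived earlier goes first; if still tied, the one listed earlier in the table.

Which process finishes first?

C

Timeline: | A 0-4 | B 4-8 | C 8-10 | A 10-14 | B 14-15 | D 15-19 | E 19-23 | A 23-25 | D 25-29 | E 29-33 | D 33-37 | E 37-41 | D 41-42 |
Completion: A=25  B=15  C=10  D=42  E=41
Finish order: C → B → A → E → D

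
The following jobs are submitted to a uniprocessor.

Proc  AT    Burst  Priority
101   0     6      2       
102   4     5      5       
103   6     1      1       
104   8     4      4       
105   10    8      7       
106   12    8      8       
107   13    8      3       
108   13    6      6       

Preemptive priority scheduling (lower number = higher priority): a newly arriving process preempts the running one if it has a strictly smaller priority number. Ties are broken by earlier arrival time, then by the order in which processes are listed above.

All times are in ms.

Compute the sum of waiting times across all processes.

Schedule: | 101 0-6 | 103 6-7 | 102 7-8 | 104 8-12 | 102 12-13 | 107 13-21 | 102 21-24 | 108 24-30 | 105 30-38 | 106 38-46 |
Completion: 101=6  102=24  103=7  104=12  105=38  106=46  107=21  108=30
Turnaround (C−A): 101=6  102=20  103=1  104=4  105=28  106=34  107=8  108=17
Waiting = turnaround − burst: 101=0, 102=15, 103=0, 104=0, 105=20, 106=26, 107=0, 108=11
Total waiting = 0 + 15 + 0 + 0 + 20 + 26 + 0 + 11 = 72

72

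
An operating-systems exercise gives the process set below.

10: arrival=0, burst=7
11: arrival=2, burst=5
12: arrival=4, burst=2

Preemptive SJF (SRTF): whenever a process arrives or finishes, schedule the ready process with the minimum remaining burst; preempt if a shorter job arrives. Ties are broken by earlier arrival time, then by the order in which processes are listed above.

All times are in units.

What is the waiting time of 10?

Schedule: | 10 0-4 | 12 4-6 | 10 6-9 | 11 9-14 |
Completion: 10=9  11=14  12=6
Waiting(10) = turnaround − burst = 9 − 7 = 2

2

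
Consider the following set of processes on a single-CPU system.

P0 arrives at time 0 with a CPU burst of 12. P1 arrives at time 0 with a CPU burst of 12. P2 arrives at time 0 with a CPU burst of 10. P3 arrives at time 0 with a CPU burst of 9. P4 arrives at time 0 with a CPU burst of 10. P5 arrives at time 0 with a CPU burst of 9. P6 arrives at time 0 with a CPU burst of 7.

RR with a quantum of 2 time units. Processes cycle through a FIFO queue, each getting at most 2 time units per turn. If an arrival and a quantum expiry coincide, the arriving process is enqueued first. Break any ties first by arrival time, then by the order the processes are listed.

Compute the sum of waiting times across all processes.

Schedule: | P0 0-2 | P1 2-4 | P2 4-6 | P3 6-8 | P4 8-10 | P5 10-12 | P6 12-14 | P0 14-16 | P1 16-18 | P2 18-20 | P3 20-22 | P4 22-24 | P5 24-26 | P6 26-28 | P0 28-30 | P1 30-32 | P2 32-34 | P3 34-36 | P4 36-38 | P5 38-40 | P6 40-42 | P0 42-44 | P1 44-46 | P2 46-48 | P3 48-50 | P4 50-52 | P5 52-54 | P6 54-55 | P0 55-57 | P1 57-59 | P2 59-61 | P3 61-62 | P4 62-64 | P5 64-65 | P0 65-67 | P1 67-69 |
Completion: P0=67  P1=69  P2=61  P3=62  P4=64  P5=65  P6=55
Waiting = turnaround − burst: P0=55, P1=57, P2=51, P3=53, P4=54, P5=56, P6=48
Total waiting = 55 + 57 + 51 + 53 + 54 + 56 + 48 = 374

374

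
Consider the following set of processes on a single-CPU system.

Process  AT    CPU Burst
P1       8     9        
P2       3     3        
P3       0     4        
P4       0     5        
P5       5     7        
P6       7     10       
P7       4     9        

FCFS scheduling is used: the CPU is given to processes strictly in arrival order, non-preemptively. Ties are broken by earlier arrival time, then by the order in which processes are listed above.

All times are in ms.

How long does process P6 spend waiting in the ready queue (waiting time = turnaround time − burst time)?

Timeline: | P3 0-4 | P4 4-9 | P2 9-12 | P7 12-21 | P5 21-28 | P6 28-38 | P1 38-47 |
Completion: P1=47  P2=12  P3=4  P4=9  P5=28  P6=38  P7=21
Turnaround (C−A): P1=39  P2=9  P3=4  P4=9  P5=23  P6=31  P7=17
Waiting(P6) = turnaround − burst = 31 − 10 = 21

21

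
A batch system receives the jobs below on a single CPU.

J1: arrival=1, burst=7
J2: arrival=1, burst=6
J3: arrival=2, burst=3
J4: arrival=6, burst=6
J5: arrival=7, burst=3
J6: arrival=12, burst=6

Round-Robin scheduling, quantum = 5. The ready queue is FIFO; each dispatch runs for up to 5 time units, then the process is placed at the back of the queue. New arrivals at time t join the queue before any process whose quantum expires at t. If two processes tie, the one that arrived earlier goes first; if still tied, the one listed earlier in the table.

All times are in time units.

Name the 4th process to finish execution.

Schedule: | idle 0-1 | J1 1-6 | J2 6-11 | J3 11-14 | J4 14-19 | J1 19-21 | J5 21-24 | J2 24-25 | J6 25-30 | J4 30-31 | J6 31-32 |
Completion: J1=21  J2=25  J3=14  J4=31  J5=24  J6=32
Finish order: J3 → J1 → J5 → J2 → J4 → J6

J2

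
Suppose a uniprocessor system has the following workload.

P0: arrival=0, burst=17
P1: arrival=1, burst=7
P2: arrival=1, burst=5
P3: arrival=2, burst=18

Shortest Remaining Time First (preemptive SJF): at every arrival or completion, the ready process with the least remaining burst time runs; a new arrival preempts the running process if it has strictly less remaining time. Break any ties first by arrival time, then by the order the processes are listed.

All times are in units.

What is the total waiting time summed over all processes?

Schedule: | P0 0-1 | P2 1-6 | P1 6-13 | P0 13-29 | P3 29-47 |
Completion: P0=29  P1=13  P2=6  P3=47
Waiting = turnaround − burst: P0=12, P1=5, P2=0, P3=27
Total waiting = 12 + 5 + 0 + 27 = 44

44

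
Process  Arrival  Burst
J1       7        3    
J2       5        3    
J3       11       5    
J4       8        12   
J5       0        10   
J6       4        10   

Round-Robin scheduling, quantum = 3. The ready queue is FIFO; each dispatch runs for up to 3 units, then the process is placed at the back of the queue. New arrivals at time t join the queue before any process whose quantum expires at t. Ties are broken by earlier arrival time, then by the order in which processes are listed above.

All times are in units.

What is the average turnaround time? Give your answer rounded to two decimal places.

23.67

Timeline: | J5 0-6 | J6 6-9 | J2 9-12 | J5 12-15 | J1 15-18 | J4 18-21 | J6 21-24 | J3 24-27 | J5 27-28 | J4 28-31 | J6 31-34 | J3 34-36 | J4 36-39 | J6 39-40 | J4 40-43 |
Completion: J1=18  J2=12  J3=36  J4=43  J5=28  J6=40
Turnaround times: J1=11, J2=7, J3=25, J4=35, J5=28, J6=36
Average turnaround = (11+7+25+35+28+36) / 6 = 142/6 = 23.67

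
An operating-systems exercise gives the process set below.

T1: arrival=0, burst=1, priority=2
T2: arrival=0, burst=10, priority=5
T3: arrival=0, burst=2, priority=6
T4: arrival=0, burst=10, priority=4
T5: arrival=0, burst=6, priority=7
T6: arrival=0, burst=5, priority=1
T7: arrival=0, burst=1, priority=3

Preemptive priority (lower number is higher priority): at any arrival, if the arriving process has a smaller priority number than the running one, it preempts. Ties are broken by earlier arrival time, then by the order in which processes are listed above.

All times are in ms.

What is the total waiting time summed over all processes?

91

Schedule: | T6 0-5 | T1 5-6 | T7 6-7 | T4 7-17 | T2 17-27 | T3 27-29 | T5 29-35 |
Completion: T1=6  T2=27  T3=29  T4=17  T5=35  T6=5  T7=7
Turnaround (C−A): T1=6  T2=27  T3=29  T4=17  T5=35  T6=5  T7=7
Waiting = turnaround − burst: T1=5, T2=17, T3=27, T4=7, T5=29, T6=0, T7=6
Total waiting = 5 + 17 + 27 + 7 + 29 + 0 + 6 = 91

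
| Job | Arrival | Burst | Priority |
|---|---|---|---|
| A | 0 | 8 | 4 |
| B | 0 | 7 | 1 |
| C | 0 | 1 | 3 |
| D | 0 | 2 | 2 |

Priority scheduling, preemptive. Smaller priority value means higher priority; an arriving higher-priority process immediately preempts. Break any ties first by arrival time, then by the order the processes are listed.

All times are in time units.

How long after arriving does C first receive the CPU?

Schedule: | B 0-7 | D 7-9 | C 9-10 | A 10-18 |
Completion: A=18  B=7  C=10  D=9
Turnaround (C−A): A=18  B=7  C=10  D=9
Response(C) = first start − arrival = 9 − 0 = 9

9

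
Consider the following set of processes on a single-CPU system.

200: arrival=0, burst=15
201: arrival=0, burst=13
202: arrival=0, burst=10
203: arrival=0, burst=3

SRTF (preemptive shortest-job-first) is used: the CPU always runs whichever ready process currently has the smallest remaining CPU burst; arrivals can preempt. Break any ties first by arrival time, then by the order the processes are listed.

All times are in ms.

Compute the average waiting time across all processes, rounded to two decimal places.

Gantt: | 203 0-3 | 202 3-13 | 201 13-26 | 200 26-41 |
Completion: 200=41  201=26  202=13  203=3
Turnaround (C−A): 200=41  201=26  202=13  203=3
Waiting times: 200=26, 201=13, 202=3, 203=0
Average waiting = (26+13+3+0) / 4 = 42/4 = 10.50

10.50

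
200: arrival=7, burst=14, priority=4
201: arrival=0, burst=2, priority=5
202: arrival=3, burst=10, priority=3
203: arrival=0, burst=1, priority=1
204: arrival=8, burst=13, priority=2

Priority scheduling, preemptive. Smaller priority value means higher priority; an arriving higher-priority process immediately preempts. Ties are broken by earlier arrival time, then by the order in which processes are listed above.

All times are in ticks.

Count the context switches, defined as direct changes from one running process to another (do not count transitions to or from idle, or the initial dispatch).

5

Timeline: | 203 0-1 | 201 1-3 | 202 3-8 | 204 8-21 | 202 21-26 | 200 26-40 |
Completion: 200=40  201=3  202=26  203=1  204=21
Turnaround (C−A): 200=33  201=3  202=23  203=1  204=13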